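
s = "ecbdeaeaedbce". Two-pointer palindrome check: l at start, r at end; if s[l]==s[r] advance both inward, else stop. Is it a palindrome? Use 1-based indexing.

l=1 r=13: 'e'=='e', l++,r--
l=2 r=12: 'c'=='c', l++,r--
l=3 r=11: 'b'=='b', l++,r--
l=4 r=10: 'd'=='d', l++,r--
l=5 r=9: 'e'=='e', l++,r--
l=6 r=8: 'a'=='a', l++,r--

palindrome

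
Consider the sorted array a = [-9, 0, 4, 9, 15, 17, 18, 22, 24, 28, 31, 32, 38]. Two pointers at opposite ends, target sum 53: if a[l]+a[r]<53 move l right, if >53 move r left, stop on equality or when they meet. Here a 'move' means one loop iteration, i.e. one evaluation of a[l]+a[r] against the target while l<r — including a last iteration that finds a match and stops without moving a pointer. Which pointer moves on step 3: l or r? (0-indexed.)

l=0 r=12: -9+38=29 <53, l++
l=1 r=12: 0+38=38 <53, l++
l=2 r=12: 4+38=42 <53, l++

l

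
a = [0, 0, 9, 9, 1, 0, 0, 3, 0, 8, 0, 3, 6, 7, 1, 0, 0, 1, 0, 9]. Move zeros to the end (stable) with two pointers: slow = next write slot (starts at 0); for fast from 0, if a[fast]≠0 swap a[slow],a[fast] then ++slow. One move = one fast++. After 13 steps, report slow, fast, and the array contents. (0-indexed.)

slow=7, fast=13, a=[9, 9, 1, 3, 8, 3, 6, 0, 0, 0, 0, 0, 0, 7, 1, 0, 0, 1, 0, 9]

slow=0 fast=0: a[fast]=0, fast++
slow=0 fast=1: a[fast]=0, fast++
slow=0 fast=2: a[fast]=9≠0 swap→a[0]=9, slow++,fast++
slow=1 fast=3: a[fast]=9≠0 swap→a[1]=9, slow++,fast++
slow=2 fast=4: a[fast]=1≠0 swap→a[2]=1, slow++,fast++
slow=3 fast=5: a[fast]=0, fast++
slow=3 fast=6: a[fast]=0, fast++
slow=3 fast=7: a[fast]=3≠0 swap→a[3]=3, slow++,fast++
slow=4 fast=8: a[fast]=0, fast++
slow=4 fast=9: a[fast]=8≠0 swap→a[4]=8, slow++,fast++
slow=5 fast=10: a[fast]=0, fast++
slow=5 fast=11: a[fast]=3≠0 swap→a[5]=3, slow++,fast++
slow=6 fast=12: a[fast]=6≠0 swap→a[6]=6, slow++,fast++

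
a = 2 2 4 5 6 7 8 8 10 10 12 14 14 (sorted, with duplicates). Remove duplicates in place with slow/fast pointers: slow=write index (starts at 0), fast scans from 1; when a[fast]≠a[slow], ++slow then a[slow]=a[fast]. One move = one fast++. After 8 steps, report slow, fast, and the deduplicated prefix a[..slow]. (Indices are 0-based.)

slow=6, fast=9, prefix=[2, 4, 5, 6, 7, 8, 10]

slow=0 fast=1: a[fast]=2=a[slow] dup, fast++
slow=0 fast=2: a[fast]=4≠a[slow]=2 write a[1]=4, slow++,fast++
slow=1 fast=3: a[fast]=5≠a[slow]=4 write a[2]=5, slow++,fast++
slow=2 fast=4: a[fast]=6≠a[slow]=5 write a[3]=6, slow++,fast++
slow=3 fast=5: a[fast]=7≠a[slow]=6 write a[4]=7, slow++,fast++
slow=4 fast=6: a[fast]=8≠a[slow]=7 write a[5]=8, slow++,fast++
slow=5 fast=7: a[fast]=8=a[slow] dup, fast++
slow=5 fast=8: a[fast]=10≠a[slow]=8 write a[6]=10, slow++,fast++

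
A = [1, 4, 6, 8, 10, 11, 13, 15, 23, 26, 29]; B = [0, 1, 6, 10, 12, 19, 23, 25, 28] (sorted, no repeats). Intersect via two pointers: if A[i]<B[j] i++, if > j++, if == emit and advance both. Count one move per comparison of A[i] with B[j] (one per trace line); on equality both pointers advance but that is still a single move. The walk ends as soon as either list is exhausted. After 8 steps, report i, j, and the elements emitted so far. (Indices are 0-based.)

i=6, j=5, emitted=[1, 6, 10]

[i=0,j=0] 1>0 → j++
[i=0,j=1] 1==1 emit → i++,j++
[i=1,j=2] 4<6 → i++
[i=2,j=2] 6==6 emit → i++,j++
[i=3,j=3] 8<10 → i++
[i=4,j=3] 10==10 emit → i++,j++
[i=5,j=4] 11<12 → i++
[i=6,j=4] 13>12 → j++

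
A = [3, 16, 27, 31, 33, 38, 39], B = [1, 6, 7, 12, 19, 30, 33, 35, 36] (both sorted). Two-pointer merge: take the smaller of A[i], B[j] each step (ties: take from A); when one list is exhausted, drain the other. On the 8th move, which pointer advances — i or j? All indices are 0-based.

i

i=0 j=0: A[i]=3>B[j]=1 take 1, j++
i=0 j=1: A[i]=3<=B[j]=6 take 3, i++
i=1 j=1: A[i]=16>B[j]=6 take 6, j++
i=1 j=2: A[i]=16>B[j]=7 take 7, j++
i=1 j=3: A[i]=16>B[j]=12 take 12, j++
i=1 j=4: A[i]=16<=B[j]=19 take 16, i++
i=2 j=4: A[i]=27>B[j]=19 take 19, j++
i=2 j=5: A[i]=27<=B[j]=30 take 27, i++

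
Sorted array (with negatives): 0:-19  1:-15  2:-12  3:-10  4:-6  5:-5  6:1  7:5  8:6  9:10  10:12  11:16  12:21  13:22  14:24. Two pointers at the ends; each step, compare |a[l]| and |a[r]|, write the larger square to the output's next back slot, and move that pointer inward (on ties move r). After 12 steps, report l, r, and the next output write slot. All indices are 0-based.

l=5, r=7, next write slot=2

l=0 r=14: |-19|<=|24| out[14]=576, r--
l=0 r=13: |-19|<=|22| out[13]=484, r--
l=0 r=12: |-19|<=|21| out[12]=441, r--
l=0 r=11: |-19|>|16| out[11]=361, l++
l=1 r=11: |-15|<=|16| out[10]=256, r--
l=1 r=10: |-15|>|12| out[9]=225, l++
l=2 r=10: |-12|<=|12| out[8]=144, r--
l=2 r=9: |-12|>|10| out[7]=144, l++
l=3 r=9: |-10|<=|10| out[6]=100, r--
l=3 r=8: |-10|>|6| out[5]=100, l++
l=4 r=8: |-6|<=|6| out[4]=36, r--
l=4 r=7: |-6|>|5| out[3]=36, l++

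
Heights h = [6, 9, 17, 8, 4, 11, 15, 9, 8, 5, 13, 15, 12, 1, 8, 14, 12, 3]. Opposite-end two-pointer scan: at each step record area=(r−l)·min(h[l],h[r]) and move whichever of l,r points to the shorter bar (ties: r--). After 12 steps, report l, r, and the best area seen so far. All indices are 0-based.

l=2, r=7, best area=182

[0,17] min(6,3)*17=51 best=51 * → r--
[0,16] min(6,12)*16=96 best=96 * → l++
[1,16] min(9,12)*15=135 best=135 * → l++
[2,16] min(17,12)*14=168 best=168 * → r--
[2,15] min(17,14)*13=182 best=182 * → r--
[2,14] min(17,8)*12=96 best=182 → r--
[2,13] min(17,1)*11=11 best=182 → r--
[2,12] min(17,12)*10=120 best=182 → r--
[2,11] min(17,15)*9=135 best=182 → r--
[2,10] min(17,13)*8=104 best=182 → r--
[2,9] min(17,5)*7=35 best=182 → r--
[2,8] min(17,8)*6=48 best=182 → r--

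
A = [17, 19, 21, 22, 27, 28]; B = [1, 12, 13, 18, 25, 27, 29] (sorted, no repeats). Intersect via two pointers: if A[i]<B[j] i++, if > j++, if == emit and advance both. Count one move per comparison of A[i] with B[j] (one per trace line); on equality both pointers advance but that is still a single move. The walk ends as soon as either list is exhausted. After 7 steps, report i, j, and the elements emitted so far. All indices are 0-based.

[i=0,j=0] 17>1 → j++
[i=0,j=1] 17>12 → j++
[i=0,j=2] 17>13 → j++
[i=0,j=3] 17<18 → i++
[i=1,j=3] 19>18 → j++
[i=1,j=4] 19<25 → i++
[i=2,j=4] 21<25 → i++

i=3, j=4, emitted=[]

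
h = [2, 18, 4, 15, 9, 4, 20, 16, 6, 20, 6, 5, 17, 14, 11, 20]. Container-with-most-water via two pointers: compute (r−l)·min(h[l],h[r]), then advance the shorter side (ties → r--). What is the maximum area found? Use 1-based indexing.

l=1 r=16: min(2,20)*15=30 best=30 *, l++
l=2 r=16: min(18,20)*14=252 best=252 *, l++
l=3 r=16: min(4,20)*13=52 best=252, l++
l=4 r=16: min(15,20)*12=180 best=252, l++
l=5 r=16: min(9,20)*11=99 best=252, l++
l=6 r=16: min(4,20)*10=40 best=252, l++
l=7 r=16: min(20,20)*9=180 best=252, r--
l=7 r=15: min(20,11)*8=88 best=252, r--
l=7 r=14: min(20,14)*7=98 best=252, r--
l=7 r=13: min(20,17)*6=102 best=252, r--
l=7 r=12: min(20,5)*5=25 best=252, r--
l=7 r=11: min(20,6)*4=24 best=252, r--
l=7 r=10: min(20,20)*3=60 best=252, r--
l=7 r=9: min(20,6)*2=12 best=252, r--
l=7 r=8: min(20,16)*1=16 best=252, r--

max area = 252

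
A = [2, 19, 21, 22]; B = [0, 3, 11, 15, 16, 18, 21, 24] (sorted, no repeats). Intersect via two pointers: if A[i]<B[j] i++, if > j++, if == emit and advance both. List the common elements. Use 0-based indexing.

i=0 j=0: 2>0, j++
i=0 j=1: 2<3, i++
i=1 j=1: 19>3, j++
i=1 j=2: 19>11, j++
i=1 j=3: 19>15, j++
i=1 j=4: 19>16, j++
i=1 j=5: 19>18, j++
i=1 j=6: 19<21, i++
i=2 j=6: 21==21 emit, i++,j++
i=3 j=7: 22<24, i++

intersection = [21]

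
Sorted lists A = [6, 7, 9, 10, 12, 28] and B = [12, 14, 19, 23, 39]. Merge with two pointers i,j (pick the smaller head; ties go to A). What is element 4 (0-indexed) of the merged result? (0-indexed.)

[i=0,j=0] A[i]=6<=B[j]=12 take 6 → i++
[i=1,j=0] A[i]=7<=B[j]=12 take 7 → i++
[i=2,j=0] A[i]=9<=B[j]=12 take 9 → i++
[i=3,j=0] A[i]=10<=B[j]=12 take 10 → i++
[i=4,j=0] A[i]=12<=B[j]=12 take 12 → i++
[i=5,j=0] A[i]=28>B[j]=12 take 12 → j++
[i=5,j=1] A[i]=28>B[j]=14 take 14 → j++
[i=5,j=2] A[i]=28>B[j]=19 take 19 → j++
[i=5,j=3] A[i]=28>B[j]=23 take 23 → j++
[i=5,j=4] A[i]=28<=B[j]=39 take 28 → i++
[i=6,j=4] A done, take B[j]=39 → j++

merged[4] = 12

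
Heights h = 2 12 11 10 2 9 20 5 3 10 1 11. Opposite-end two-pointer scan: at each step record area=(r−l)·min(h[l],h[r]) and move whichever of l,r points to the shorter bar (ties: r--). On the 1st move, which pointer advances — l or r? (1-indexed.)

l=1 r=12: min(2,11)*11=22 best=22 *, l++

l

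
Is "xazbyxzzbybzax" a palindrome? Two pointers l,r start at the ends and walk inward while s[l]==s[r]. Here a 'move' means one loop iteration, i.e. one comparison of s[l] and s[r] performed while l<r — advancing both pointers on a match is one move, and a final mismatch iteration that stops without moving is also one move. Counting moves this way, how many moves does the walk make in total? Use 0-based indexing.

[0,13] 'x'=='x' → l++,r--
[1,12] 'a'=='a' → l++,r--
[2,11] 'z'=='z' → l++,r--
[3,10] 'b'=='b' → l++,r--
[4,9] 'y'=='y' → l++,r--
[5,8] 'x'!='b' → stop

6 moves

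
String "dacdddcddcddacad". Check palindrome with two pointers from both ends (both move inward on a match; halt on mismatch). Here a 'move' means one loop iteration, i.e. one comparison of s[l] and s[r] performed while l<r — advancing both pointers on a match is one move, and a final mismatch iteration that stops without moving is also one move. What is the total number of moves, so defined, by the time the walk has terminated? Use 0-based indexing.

4 moves

[0,15] 'd'=='d' → l++,r--
[1,14] 'a'=='a' → l++,r--
[2,13] 'c'=='c' → l++,r--
[3,12] 'd'!='a' → stop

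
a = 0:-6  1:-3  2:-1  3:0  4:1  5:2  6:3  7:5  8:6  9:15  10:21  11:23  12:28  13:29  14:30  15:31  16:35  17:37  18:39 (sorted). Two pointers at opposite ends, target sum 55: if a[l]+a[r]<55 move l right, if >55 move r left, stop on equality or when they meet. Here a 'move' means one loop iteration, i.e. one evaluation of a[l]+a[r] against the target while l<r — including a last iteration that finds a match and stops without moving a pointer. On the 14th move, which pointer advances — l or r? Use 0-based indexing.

l

[0,18] -6+39=33 <55 → l++
[1,18] -3+39=36 <55 → l++
[2,18] -1+39=38 <55 → l++
[3,18] 0+39=39 <55 → l++
[4,18] 1+39=40 <55 → l++
[5,18] 2+39=41 <55 → l++
[6,18] 3+39=42 <55 → l++
[7,18] 5+39=44 <55 → l++
[8,18] 6+39=45 <55 → l++
[9,18] 15+39=54 <55 → l++
[10,18] 21+39=60 >55 → r--
[10,17] 21+37=58 >55 → r--
[10,16] 21+35=56 >55 → r--
[10,15] 21+31=52 <55 → l++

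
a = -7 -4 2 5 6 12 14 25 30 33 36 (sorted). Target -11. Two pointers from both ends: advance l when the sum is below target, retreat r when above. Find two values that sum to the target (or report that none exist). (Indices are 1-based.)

(-7, -4)

l=1 r=11: -7+36=29 >-11, r--
l=1 r=10: -7+33=26 >-11, r--
l=1 r=9: -7+30=23 >-11, r--
l=1 r=8: -7+25=18 >-11, r--
l=1 r=7: -7+14=7 >-11, r--
l=1 r=6: -7+12=5 >-11, r--
l=1 r=5: -7+6=-1 >-11, r--
l=1 r=4: -7+5=-2 >-11, r--
l=1 r=3: -7+2=-5 >-11, r--
l=1 r=2: -7+-4=-11, found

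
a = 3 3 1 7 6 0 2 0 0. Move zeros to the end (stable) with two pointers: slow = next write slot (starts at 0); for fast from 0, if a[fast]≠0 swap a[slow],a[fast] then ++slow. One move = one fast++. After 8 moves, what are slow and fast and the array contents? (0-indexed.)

(s=0,f=0) a[fast]=3≠0 swap→a[0]=3 → slow++,fast++
(s=1,f=1) a[fast]=3≠0 swap→a[1]=3 → slow++,fast++
(s=2,f=2) a[fast]=1≠0 swap→a[2]=1 → slow++,fast++
(s=3,f=3) a[fast]=7≠0 swap→a[3]=7 → slow++,fast++
(s=4,f=4) a[fast]=6≠0 swap→a[4]=6 → slow++,fast++
(s=5,f=5) a[fast]=0 → fast++
(s=5,f=6) a[fast]=2≠0 swap→a[5]=2 → slow++,fast++
(s=6,f=7) a[fast]=0 → fast++

slow=6, fast=8, a=[3, 3, 1, 7, 6, 2, 0, 0, 0]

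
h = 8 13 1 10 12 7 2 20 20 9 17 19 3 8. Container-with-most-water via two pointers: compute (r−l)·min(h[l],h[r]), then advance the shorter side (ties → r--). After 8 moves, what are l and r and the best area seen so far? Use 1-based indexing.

l=7, r=12, best area=130

l=1 r=14: min(8,8)*13=104 best=104 *, r--
l=1 r=13: min(8,3)*12=36 best=104, r--
l=1 r=12: min(8,19)*11=88 best=104, l++
l=2 r=12: min(13,19)*10=130 best=130 *, l++
l=3 r=12: min(1,19)*9=9 best=130, l++
l=4 r=12: min(10,19)*8=80 best=130, l++
l=5 r=12: min(12,19)*7=84 best=130, l++
l=6 r=12: min(7,19)*6=42 best=130, l++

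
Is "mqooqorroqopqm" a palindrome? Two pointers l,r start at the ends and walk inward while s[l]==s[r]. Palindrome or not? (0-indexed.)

not a palindrome (mismatch at 2,11)

[0,13] 'm'=='m' → l++,r--
[1,12] 'q'=='q' → l++,r--
[2,11] 'o'!='p' → stop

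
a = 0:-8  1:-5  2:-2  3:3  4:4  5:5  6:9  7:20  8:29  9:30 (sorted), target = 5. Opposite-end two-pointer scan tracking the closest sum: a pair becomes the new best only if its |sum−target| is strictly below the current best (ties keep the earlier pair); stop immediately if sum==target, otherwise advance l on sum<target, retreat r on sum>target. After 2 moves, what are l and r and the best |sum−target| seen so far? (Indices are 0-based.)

l=0, r=7, best |Δ|=16

l=0 r=9: -8+30=22 d=17 *, r--
l=0 r=8: -8+29=21 d=16 *, r--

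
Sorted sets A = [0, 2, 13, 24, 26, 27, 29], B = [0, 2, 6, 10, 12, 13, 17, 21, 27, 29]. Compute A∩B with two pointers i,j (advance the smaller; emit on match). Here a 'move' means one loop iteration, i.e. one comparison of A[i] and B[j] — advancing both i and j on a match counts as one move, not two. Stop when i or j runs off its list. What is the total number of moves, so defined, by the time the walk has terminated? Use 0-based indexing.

12 moves

i=0 j=0: 0==0 emit, i++,j++
i=1 j=1: 2==2 emit, i++,j++
i=2 j=2: 13>6, j++
i=2 j=3: 13>10, j++
i=2 j=4: 13>12, j++
i=2 j=5: 13==13 emit, i++,j++
i=3 j=6: 24>17, j++
i=3 j=7: 24>21, j++
i=3 j=8: 24<27, i++
i=4 j=8: 26<27, i++
i=5 j=8: 27==27 emit, i++,j++
i=6 j=9: 29==29 emit, i++,j++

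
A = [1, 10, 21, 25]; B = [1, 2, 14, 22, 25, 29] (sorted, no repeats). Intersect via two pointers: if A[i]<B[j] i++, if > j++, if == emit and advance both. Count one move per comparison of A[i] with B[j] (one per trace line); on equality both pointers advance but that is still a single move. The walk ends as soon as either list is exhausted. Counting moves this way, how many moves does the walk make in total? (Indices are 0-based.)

[i=0,j=0] 1==1 emit → i++,j++
[i=1,j=1] 10>2 → j++
[i=1,j=2] 10<14 → i++
[i=2,j=2] 21>14 → j++
[i=2,j=3] 21<22 → i++
[i=3,j=3] 25>22 → j++
[i=3,j=4] 25==25 emit → i++,j++

7 moves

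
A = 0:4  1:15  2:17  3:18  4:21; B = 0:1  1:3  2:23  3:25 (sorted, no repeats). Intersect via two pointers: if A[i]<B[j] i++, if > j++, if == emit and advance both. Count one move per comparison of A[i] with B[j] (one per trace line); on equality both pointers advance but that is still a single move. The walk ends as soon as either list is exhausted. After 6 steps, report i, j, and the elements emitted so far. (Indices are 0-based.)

i=4, j=2, emitted=[]

[i=0,j=0] 4>1 → j++
[i=0,j=1] 4>3 → j++
[i=0,j=2] 4<23 → i++
[i=1,j=2] 15<23 → i++
[i=2,j=2] 17<23 → i++
[i=3,j=2] 18<23 → i++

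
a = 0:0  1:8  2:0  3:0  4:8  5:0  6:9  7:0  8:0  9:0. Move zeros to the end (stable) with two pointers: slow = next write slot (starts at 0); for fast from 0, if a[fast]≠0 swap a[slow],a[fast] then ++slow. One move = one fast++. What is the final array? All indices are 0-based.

slow=0 fast=0: a[fast]=0, fast++
slow=0 fast=1: a[fast]=8≠0 swap→a[0]=8, slow++,fast++
slow=1 fast=2: a[fast]=0, fast++
slow=1 fast=3: a[fast]=0, fast++
slow=1 fast=4: a[fast]=8≠0 swap→a[1]=8, slow++,fast++
slow=2 fast=5: a[fast]=0, fast++
slow=2 fast=6: a[fast]=9≠0 swap→a[2]=9, slow++,fast++
slow=3 fast=7: a[fast]=0, fast++
slow=3 fast=8: a[fast]=0, fast++
slow=3 fast=9: a[fast]=0, fast++

[8, 8, 9, 0, 0, 0, 0, 0, 0, 0]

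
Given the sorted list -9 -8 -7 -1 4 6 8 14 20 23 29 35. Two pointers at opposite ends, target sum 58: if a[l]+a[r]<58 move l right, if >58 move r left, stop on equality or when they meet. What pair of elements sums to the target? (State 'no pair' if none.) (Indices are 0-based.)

l=0 r=11: -9+35=26 <58, l++
l=1 r=11: -8+35=27 <58, l++
l=2 r=11: -7+35=28 <58, l++
l=3 r=11: -1+35=34 <58, l++
l=4 r=11: 4+35=39 <58, l++
l=5 r=11: 6+35=41 <58, l++
l=6 r=11: 8+35=43 <58, l++
l=7 r=11: 14+35=49 <58, l++
l=8 r=11: 20+35=55 <58, l++
l=9 r=11: 23+35=58, found

(23, 35)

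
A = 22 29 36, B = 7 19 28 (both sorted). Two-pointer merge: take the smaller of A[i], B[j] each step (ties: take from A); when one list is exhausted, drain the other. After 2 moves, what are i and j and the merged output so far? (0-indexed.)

i=0, j=2, merged so far=[7, 19]

[i=0,j=0] A[i]=22>B[j]=7 take 7 → j++
[i=0,j=1] A[i]=22>B[j]=19 take 19 → j++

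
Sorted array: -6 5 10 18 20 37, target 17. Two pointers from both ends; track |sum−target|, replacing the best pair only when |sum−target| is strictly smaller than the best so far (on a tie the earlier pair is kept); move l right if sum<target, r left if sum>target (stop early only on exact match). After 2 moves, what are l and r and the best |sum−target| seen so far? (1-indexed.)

[1,6] -6+37=31 d=14 * → r--
[1,5] -6+20=14 d=3 * → l++

l=2, r=5, best |Δ|=3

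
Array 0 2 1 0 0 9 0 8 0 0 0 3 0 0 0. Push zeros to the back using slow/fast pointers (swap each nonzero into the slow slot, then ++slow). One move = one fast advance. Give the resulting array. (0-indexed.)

[2, 1, 9, 8, 3, 0, 0, 0, 0, 0, 0, 0, 0, 0, 0]

(s=0,f=0) a[fast]=0 → fast++
(s=0,f=1) a[fast]=2≠0 swap→a[0]=2 → slow++,fast++
(s=1,f=2) a[fast]=1≠0 swap→a[1]=1 → slow++,fast++
(s=2,f=3) a[fast]=0 → fast++
(s=2,f=4) a[fast]=0 → fast++
(s=2,f=5) a[fast]=9≠0 swap→a[2]=9 → slow++,fast++
(s=3,f=6) a[fast]=0 → fast++
(s=3,f=7) a[fast]=8≠0 swap→a[3]=8 → slow++,fast++
(s=4,f=8) a[fast]=0 → fast++
(s=4,f=9) a[fast]=0 → fast++
(s=4,f=10) a[fast]=0 → fast++
(s=4,f=11) a[fast]=3≠0 swap→a[4]=3 → slow++,fast++
(s=5,f=12) a[fast]=0 → fast++
(s=5,f=13) a[fast]=0 → fast++
(s=5,f=14) a[fast]=0 → fast++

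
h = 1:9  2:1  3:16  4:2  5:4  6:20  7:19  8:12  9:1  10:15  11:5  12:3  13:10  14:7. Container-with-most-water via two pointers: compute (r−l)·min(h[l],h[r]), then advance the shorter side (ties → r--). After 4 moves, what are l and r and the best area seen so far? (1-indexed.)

l=3, r=12, best area=108

l=1 r=14: min(9,7)*13=91 best=91 *, r--
l=1 r=13: min(9,10)*12=108 best=108 *, l++
l=2 r=13: min(1,10)*11=11 best=108, l++
l=3 r=13: min(16,10)*10=100 best=108, r--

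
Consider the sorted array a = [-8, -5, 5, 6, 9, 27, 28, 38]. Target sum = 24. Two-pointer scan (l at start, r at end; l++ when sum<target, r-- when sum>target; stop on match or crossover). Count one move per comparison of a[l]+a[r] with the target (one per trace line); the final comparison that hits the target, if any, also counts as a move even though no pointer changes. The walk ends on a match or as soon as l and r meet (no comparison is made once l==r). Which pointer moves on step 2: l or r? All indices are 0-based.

l

l=0 r=7: -8+38=30 >24, r--
l=0 r=6: -8+28=20 <24, l++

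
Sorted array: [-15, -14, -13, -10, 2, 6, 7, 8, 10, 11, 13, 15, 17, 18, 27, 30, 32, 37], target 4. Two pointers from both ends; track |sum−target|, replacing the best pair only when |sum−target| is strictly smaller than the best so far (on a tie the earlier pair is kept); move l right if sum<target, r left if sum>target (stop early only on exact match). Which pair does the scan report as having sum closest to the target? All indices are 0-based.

[0,17] -15+37=22 d=18 * → r--
[0,16] -15+32=17 d=13 * → r--
[0,15] -15+30=15 d=11 * → r--
[0,14] -15+27=12 d=8 * → r--
[0,13] -15+18=3 d=1 * → l++
[1,13] -14+18=4 d=0 * → stop

pair (-14, 18) with sum 4 (|Δ|=0)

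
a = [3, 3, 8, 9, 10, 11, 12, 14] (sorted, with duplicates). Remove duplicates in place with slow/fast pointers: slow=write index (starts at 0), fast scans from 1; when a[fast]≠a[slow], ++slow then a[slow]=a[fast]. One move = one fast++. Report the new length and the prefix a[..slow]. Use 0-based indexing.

length 7; prefix = [3, 8, 9, 10, 11, 12, 14]

(s=0,f=1) a[fast]=3=a[slow] dup → fast++
(s=0,f=2) a[fast]=8≠a[slow]=3 write a[1]=8 → slow++,fast++
(s=1,f=3) a[fast]=9≠a[slow]=8 write a[2]=9 → slow++,fast++
(s=2,f=4) a[fast]=10≠a[slow]=9 write a[3]=10 → slow++,fast++
(s=3,f=5) a[fast]=11≠a[slow]=10 write a[4]=11 → slow++,fast++
(s=4,f=6) a[fast]=12≠a[slow]=11 write a[5]=12 → slow++,fast++
(s=5,f=7) a[fast]=14≠a[slow]=12 write a[6]=14 → slow++,fast++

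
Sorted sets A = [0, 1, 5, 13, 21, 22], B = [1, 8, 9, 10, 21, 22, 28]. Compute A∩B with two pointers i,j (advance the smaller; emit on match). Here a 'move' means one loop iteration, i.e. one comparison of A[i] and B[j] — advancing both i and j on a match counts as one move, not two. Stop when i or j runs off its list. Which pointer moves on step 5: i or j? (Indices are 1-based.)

[i=1,j=1] 0<1 → i++
[i=2,j=1] 1==1 emit → i++,j++
[i=3,j=2] 5<8 → i++
[i=4,j=2] 13>8 → j++
[i=4,j=3] 13>9 → j++

j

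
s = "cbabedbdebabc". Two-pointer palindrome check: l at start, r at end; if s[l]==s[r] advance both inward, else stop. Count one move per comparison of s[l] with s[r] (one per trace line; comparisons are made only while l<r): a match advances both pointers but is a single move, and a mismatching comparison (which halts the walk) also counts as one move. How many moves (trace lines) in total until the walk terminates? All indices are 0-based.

6 moves

[0,12] 'c'=='c' → l++,r--
[1,11] 'b'=='b' → l++,r--
[2,10] 'a'=='a' → l++,r--
[3,9] 'b'=='b' → l++,r--
[4,8] 'e'=='e' → l++,r--
[5,7] 'd'=='d' → l++,r--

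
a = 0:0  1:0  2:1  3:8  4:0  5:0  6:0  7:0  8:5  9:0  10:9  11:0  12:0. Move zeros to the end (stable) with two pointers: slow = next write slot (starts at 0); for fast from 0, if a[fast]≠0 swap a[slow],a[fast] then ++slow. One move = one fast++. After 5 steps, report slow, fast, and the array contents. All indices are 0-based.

slow=0 fast=0: a[fast]=0, fast++
slow=0 fast=1: a[fast]=0, fast++
slow=0 fast=2: a[fast]=1≠0 swap→a[0]=1, slow++,fast++
slow=1 fast=3: a[fast]=8≠0 swap→a[1]=8, slow++,fast++
slow=2 fast=4: a[fast]=0, fast++

slow=2, fast=5, a=[1, 8, 0, 0, 0, 0, 0, 0, 5, 0, 9, 0, 0]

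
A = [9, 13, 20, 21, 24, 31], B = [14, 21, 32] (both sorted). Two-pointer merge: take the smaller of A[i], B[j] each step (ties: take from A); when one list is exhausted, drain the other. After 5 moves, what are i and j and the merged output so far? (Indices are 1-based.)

i=5, j=2, merged so far=[9, 13, 14, 20, 21]

i=1 j=1: A[i]=9<=B[j]=14 take 9, i++
i=2 j=1: A[i]=13<=B[j]=14 take 13, i++
i=3 j=1: A[i]=20>B[j]=14 take 14, j++
i=3 j=2: A[i]=20<=B[j]=21 take 20, i++
i=4 j=2: A[i]=21<=B[j]=21 take 21, i++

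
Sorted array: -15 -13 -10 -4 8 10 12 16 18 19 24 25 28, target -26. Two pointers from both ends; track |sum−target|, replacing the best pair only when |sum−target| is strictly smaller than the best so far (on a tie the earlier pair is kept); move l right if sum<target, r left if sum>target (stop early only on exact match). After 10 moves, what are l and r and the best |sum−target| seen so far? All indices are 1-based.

l=1, r=3, best |Δ|=7

[1,13] -15+28=13 d=39 * → r--
[1,12] -15+25=10 d=36 * → r--
[1,11] -15+24=9 d=35 * → r--
[1,10] -15+19=4 d=30 * → r--
[1,9] -15+18=3 d=29 * → r--
[1,8] -15+16=1 d=27 * → r--
[1,7] -15+12=-3 d=23 * → r--
[1,6] -15+10=-5 d=21 * → r--
[1,5] -15+8=-7 d=19 * → r--
[1,4] -15+-4=-19 d=7 * → r--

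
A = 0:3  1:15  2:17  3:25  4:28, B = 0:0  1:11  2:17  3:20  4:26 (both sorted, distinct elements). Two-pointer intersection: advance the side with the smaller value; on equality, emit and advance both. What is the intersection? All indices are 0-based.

intersection = [17]

i=0 j=0: 3>0, j++
i=0 j=1: 3<11, i++
i=1 j=1: 15>11, j++
i=1 j=2: 15<17, i++
i=2 j=2: 17==17 emit, i++,j++
i=3 j=3: 25>20, j++
i=3 j=4: 25<26, i++
i=4 j=4: 28>26, j++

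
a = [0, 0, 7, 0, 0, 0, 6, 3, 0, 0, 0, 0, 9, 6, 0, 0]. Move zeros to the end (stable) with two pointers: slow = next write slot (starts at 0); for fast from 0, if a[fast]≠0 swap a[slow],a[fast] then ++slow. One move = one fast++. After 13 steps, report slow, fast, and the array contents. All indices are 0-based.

slow=0 fast=0: a[fast]=0, fast++
slow=0 fast=1: a[fast]=0, fast++
slow=0 fast=2: a[fast]=7≠0 swap→a[0]=7, slow++,fast++
slow=1 fast=3: a[fast]=0, fast++
slow=1 fast=4: a[fast]=0, fast++
slow=1 fast=5: a[fast]=0, fast++
slow=1 fast=6: a[fast]=6≠0 swap→a[1]=6, slow++,fast++
slow=2 fast=7: a[fast]=3≠0 swap→a[2]=3, slow++,fast++
slow=3 fast=8: a[fast]=0, fast++
slow=3 fast=9: a[fast]=0, fast++
slow=3 fast=10: a[fast]=0, fast++
slow=3 fast=11: a[fast]=0, fast++
slow=3 fast=12: a[fast]=9≠0 swap→a[3]=9, slow++,fast++

slow=4, fast=13, a=[7, 6, 3, 9, 0, 0, 0, 0, 0, 0, 0, 0, 0, 6, 0, 0]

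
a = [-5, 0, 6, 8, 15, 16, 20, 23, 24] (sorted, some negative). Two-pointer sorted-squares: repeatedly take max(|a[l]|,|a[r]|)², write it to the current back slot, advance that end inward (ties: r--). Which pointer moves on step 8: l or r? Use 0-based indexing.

l

[0,8] |-5|<=|24| out[8]=576 → r--
[0,7] |-5|<=|23| out[7]=529 → r--
[0,6] |-5|<=|20| out[6]=400 → r--
[0,5] |-5|<=|16| out[5]=256 → r--
[0,4] |-5|<=|15| out[4]=225 → r--
[0,3] |-5|<=|8| out[3]=64 → r--
[0,2] |-5|<=|6| out[2]=36 → r--
[0,1] |-5|>|0| out[1]=25 → l++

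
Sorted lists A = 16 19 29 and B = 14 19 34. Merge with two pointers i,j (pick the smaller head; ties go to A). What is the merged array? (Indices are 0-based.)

[i=0,j=0] A[i]=16>B[j]=14 take 14 → j++
[i=0,j=1] A[i]=16<=B[j]=19 take 16 → i++
[i=1,j=1] A[i]=19<=B[j]=19 take 19 → i++
[i=2,j=1] A[i]=29>B[j]=19 take 19 → j++
[i=2,j=2] A[i]=29<=B[j]=34 take 29 → i++
[i=3,j=2] A done, take B[j]=34 → j++

[14, 16, 19, 19, 29, 34]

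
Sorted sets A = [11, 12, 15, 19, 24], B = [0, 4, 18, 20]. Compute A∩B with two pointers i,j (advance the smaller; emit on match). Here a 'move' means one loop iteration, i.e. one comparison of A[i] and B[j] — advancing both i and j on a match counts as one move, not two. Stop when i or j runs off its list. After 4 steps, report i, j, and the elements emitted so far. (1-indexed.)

i=3, j=3, emitted=[]

[i=1,j=1] 11>0 → j++
[i=1,j=2] 11>4 → j++
[i=1,j=3] 11<18 → i++
[i=2,j=3] 12<18 → i++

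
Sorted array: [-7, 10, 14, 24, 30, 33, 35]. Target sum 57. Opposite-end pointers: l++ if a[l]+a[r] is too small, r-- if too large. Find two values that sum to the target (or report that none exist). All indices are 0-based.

(24, 33)

l=0 r=6: -7+35=28 <57, l++
l=1 r=6: 10+35=45 <57, l++
l=2 r=6: 14+35=49 <57, l++
l=3 r=6: 24+35=59 >57, r--
l=3 r=5: 24+33=57, found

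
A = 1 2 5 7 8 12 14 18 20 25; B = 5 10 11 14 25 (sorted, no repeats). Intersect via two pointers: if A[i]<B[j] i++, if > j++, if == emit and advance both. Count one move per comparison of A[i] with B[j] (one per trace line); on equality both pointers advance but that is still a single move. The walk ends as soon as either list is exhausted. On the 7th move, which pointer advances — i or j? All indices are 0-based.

i=0 j=0: 1<5, i++
i=1 j=0: 2<5, i++
i=2 j=0: 5==5 emit, i++,j++
i=3 j=1: 7<10, i++
i=4 j=1: 8<10, i++
i=5 j=1: 12>10, j++
i=5 j=2: 12>11, j++

j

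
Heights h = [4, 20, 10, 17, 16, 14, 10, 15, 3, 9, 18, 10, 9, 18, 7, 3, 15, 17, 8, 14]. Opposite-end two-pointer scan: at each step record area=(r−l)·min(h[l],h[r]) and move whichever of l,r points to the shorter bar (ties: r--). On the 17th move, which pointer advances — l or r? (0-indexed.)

r

[0,19] min(4,14)*19=76 best=76 * → l++
[1,19] min(20,14)*18=252 best=252 * → r--
[1,18] min(20,8)*17=136 best=252 → r--
[1,17] min(20,17)*16=272 best=272 * → r--
[1,16] min(20,15)*15=225 best=272 → r--
[1,15] min(20,3)*14=42 best=272 → r--
[1,14] min(20,7)*13=91 best=272 → r--
[1,13] min(20,18)*12=216 best=272 → r--
[1,12] min(20,9)*11=99 best=272 → r--
[1,11] min(20,10)*10=100 best=272 → r--
[1,10] min(20,18)*9=162 best=272 → r--
[1,9] min(20,9)*8=72 best=272 → r--
[1,8] min(20,3)*7=21 best=272 → r--
[1,7] min(20,15)*6=90 best=272 → r--
[1,6] min(20,10)*5=50 best=272 → r--
[1,5] min(20,14)*4=56 best=272 → r--
[1,4] min(20,16)*3=48 best=272 → r--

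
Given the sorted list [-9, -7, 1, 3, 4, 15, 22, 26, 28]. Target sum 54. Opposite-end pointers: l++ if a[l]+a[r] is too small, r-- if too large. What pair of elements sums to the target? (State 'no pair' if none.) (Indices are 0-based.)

l=0 r=8: -9+28=19 <54, l++
l=1 r=8: -7+28=21 <54, l++
l=2 r=8: 1+28=29 <54, l++
l=3 r=8: 3+28=31 <54, l++
l=4 r=8: 4+28=32 <54, l++
l=5 r=8: 15+28=43 <54, l++
l=6 r=8: 22+28=50 <54, l++
l=7 r=8: 26+28=54, found

(26, 28)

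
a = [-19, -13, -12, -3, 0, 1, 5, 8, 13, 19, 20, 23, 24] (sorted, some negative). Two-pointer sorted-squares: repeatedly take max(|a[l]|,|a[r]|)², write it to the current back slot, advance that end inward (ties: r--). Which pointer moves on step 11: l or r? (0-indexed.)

l

l=0 r=12: |-19|<=|24| out[12]=576, r--
l=0 r=11: |-19|<=|23| out[11]=529, r--
l=0 r=10: |-19|<=|20| out[10]=400, r--
l=0 r=9: |-19|<=|19| out[9]=361, r--
l=0 r=8: |-19|>|13| out[8]=361, l++
l=1 r=8: |-13|<=|13| out[7]=169, r--
l=1 r=7: |-13|>|8| out[6]=169, l++
l=2 r=7: |-12|>|8| out[5]=144, l++
l=3 r=7: |-3|<=|8| out[4]=64, r--
l=3 r=6: |-3|<=|5| out[3]=25, r--
l=3 r=5: |-3|>|1| out[2]=9, l++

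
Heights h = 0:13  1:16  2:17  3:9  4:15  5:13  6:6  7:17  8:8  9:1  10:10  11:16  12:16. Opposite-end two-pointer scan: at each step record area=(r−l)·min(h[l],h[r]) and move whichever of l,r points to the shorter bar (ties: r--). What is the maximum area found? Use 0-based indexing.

max area = 176

[0,12] min(13,16)*12=156 best=156 * → l++
[1,12] min(16,16)*11=176 best=176 * → r--
[1,11] min(16,16)*10=160 best=176 → r--
[1,10] min(16,10)*9=90 best=176 → r--
[1,9] min(16,1)*8=8 best=176 → r--
[1,8] min(16,8)*7=56 best=176 → r--
[1,7] min(16,17)*6=96 best=176 → l++
[2,7] min(17,17)*5=85 best=176 → r--
[2,6] min(17,6)*4=24 best=176 → r--
[2,5] min(17,13)*3=39 best=176 → r--
[2,4] min(17,15)*2=30 best=176 → r--
[2,3] min(17,9)*1=9 best=176 → r--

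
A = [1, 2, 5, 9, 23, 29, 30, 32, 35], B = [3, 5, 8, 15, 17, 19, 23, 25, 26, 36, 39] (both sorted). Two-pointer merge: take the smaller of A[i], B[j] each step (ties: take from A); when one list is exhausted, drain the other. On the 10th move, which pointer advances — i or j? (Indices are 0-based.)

j

[i=0,j=0] A[i]=1<=B[j]=3 take 1 → i++
[i=1,j=0] A[i]=2<=B[j]=3 take 2 → i++
[i=2,j=0] A[i]=5>B[j]=3 take 3 → j++
[i=2,j=1] A[i]=5<=B[j]=5 take 5 → i++
[i=3,j=1] A[i]=9>B[j]=5 take 5 → j++
[i=3,j=2] A[i]=9>B[j]=8 take 8 → j++
[i=3,j=3] A[i]=9<=B[j]=15 take 9 → i++
[i=4,j=3] A[i]=23>B[j]=15 take 15 → j++
[i=4,j=4] A[i]=23>B[j]=17 take 17 → j++
[i=4,j=5] A[i]=23>B[j]=19 take 19 → j++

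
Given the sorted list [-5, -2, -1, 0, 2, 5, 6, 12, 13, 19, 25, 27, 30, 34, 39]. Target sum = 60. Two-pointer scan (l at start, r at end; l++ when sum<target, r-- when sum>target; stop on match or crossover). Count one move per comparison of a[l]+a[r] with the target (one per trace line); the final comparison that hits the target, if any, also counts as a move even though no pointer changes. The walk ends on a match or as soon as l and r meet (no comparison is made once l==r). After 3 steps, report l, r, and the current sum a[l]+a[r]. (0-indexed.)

l=0 r=14: -5+39=34 <60, l++
l=1 r=14: -2+39=37 <60, l++
l=2 r=14: -1+39=38 <60, l++

l=3, r=14, sum=39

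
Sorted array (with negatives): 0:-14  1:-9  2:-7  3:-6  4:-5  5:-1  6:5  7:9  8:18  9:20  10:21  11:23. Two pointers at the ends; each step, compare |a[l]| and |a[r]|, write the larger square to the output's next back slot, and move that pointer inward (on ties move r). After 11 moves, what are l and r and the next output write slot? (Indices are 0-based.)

l=5, r=5, next write slot=0

l=0 r=11: |-14|<=|23| out[11]=529, r--
l=0 r=10: |-14|<=|21| out[10]=441, r--
l=0 r=9: |-14|<=|20| out[9]=400, r--
l=0 r=8: |-14|<=|18| out[8]=324, r--
l=0 r=7: |-14|>|9| out[7]=196, l++
l=1 r=7: |-9|<=|9| out[6]=81, r--
l=1 r=6: |-9|>|5| out[5]=81, l++
l=2 r=6: |-7|>|5| out[4]=49, l++
l=3 r=6: |-6|>|5| out[3]=36, l++
l=4 r=6: |-5|<=|5| out[2]=25, r--
l=4 r=5: |-5|>|-1| out[1]=25, l++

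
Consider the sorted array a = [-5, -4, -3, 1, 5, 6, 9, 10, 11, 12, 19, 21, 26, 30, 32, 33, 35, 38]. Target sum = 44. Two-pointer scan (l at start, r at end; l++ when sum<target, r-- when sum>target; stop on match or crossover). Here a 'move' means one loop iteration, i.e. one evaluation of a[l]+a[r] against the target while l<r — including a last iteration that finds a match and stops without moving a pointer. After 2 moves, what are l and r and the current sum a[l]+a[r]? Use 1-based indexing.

l=3, r=18, sum=35

l=1 r=18: -5+38=33 <44, l++
l=2 r=18: -4+38=34 <44, l++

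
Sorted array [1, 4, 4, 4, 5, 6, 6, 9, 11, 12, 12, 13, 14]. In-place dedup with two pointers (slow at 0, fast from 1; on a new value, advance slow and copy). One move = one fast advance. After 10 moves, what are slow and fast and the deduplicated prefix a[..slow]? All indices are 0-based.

slow=0 fast=1: a[fast]=4≠a[slow]=1 write a[1]=4, slow++,fast++
slow=1 fast=2: a[fast]=4=a[slow] dup, fast++
slow=1 fast=3: a[fast]=4=a[slow] dup, fast++
slow=1 fast=4: a[fast]=5≠a[slow]=4 write a[2]=5, slow++,fast++
slow=2 fast=5: a[fast]=6≠a[slow]=5 write a[3]=6, slow++,fast++
slow=3 fast=6: a[fast]=6=a[slow] dup, fast++
slow=3 fast=7: a[fast]=9≠a[slow]=6 write a[4]=9, slow++,fast++
slow=4 fast=8: a[fast]=11≠a[slow]=9 write a[5]=11, slow++,fast++
slow=5 fast=9: a[fast]=12≠a[slow]=11 write a[6]=12, slow++,fast++
slow=6 fast=10: a[fast]=12=a[slow] dup, fast++

slow=6, fast=11, prefix=[1, 4, 5, 6, 9, 11, 12]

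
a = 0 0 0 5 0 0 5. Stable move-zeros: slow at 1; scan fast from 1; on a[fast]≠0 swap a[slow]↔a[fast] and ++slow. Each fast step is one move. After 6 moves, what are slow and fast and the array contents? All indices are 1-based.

slow=1 fast=1: a[fast]=0, fast++
slow=1 fast=2: a[fast]=0, fast++
slow=1 fast=3: a[fast]=0, fast++
slow=1 fast=4: a[fast]=5≠0 swap→a[1]=5, slow++,fast++
slow=2 fast=5: a[fast]=0, fast++
slow=2 fast=6: a[fast]=0, fast++

slow=2, fast=7, a=[5, 0, 0, 0, 0, 0, 5]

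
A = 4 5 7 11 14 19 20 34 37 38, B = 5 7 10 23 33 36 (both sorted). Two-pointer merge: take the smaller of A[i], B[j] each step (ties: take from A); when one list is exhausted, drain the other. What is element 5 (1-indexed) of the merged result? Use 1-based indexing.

[i=1,j=1] A[i]=4<=B[j]=5 take 4 → i++
[i=2,j=1] A[i]=5<=B[j]=5 take 5 → i++
[i=3,j=1] A[i]=7>B[j]=5 take 5 → j++
[i=3,j=2] A[i]=7<=B[j]=7 take 7 → i++
[i=4,j=2] A[i]=11>B[j]=7 take 7 → j++
[i=4,j=3] A[i]=11>B[j]=10 take 10 → j++
[i=4,j=4] A[i]=11<=B[j]=23 take 11 → i++
[i=5,j=4] A[i]=14<=B[j]=23 take 14 → i++
[i=6,j=4] A[i]=19<=B[j]=23 take 19 → i++
[i=7,j=4] A[i]=20<=B[j]=23 take 20 → i++
[i=8,j=4] A[i]=34>B[j]=23 take 23 → j++
[i=8,j=5] A[i]=34>B[j]=33 take 33 → j++
[i=8,j=6] A[i]=34<=B[j]=36 take 34 → i++
[i=9,j=6] A[i]=37>B[j]=36 take 36 → j++
[i=9,j=7] B done, take A[i]=37 → i++
[i=10,j=7] B done, take A[i]=38 → i++

merged[5] = 7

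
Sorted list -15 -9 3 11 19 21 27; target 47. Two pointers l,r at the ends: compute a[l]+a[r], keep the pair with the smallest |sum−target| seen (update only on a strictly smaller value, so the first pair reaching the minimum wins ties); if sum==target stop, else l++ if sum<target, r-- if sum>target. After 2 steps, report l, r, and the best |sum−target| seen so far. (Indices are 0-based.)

l=0 r=6: -15+27=12 d=35 *, l++
l=1 r=6: -9+27=18 d=29 *, l++

l=2, r=6, best |Δ|=29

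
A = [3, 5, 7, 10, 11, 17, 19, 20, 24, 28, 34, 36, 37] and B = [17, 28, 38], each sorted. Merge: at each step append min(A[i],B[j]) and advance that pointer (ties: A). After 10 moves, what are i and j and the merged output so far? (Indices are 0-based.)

i=0 j=0: A[i]=3<=B[j]=17 take 3, i++
i=1 j=0: A[i]=5<=B[j]=17 take 5, i++
i=2 j=0: A[i]=7<=B[j]=17 take 7, i++
i=3 j=0: A[i]=10<=B[j]=17 take 10, i++
i=4 j=0: A[i]=11<=B[j]=17 take 11, i++
i=5 j=0: A[i]=17<=B[j]=17 take 17, i++
i=6 j=0: A[i]=19>B[j]=17 take 17, j++
i=6 j=1: A[i]=19<=B[j]=28 take 19, i++
i=7 j=1: A[i]=20<=B[j]=28 take 20, i++
i=8 j=1: A[i]=24<=B[j]=28 take 24, i++

i=9, j=1, merged so far=[3, 5, 7, 10, 11, 17, 17, 19, 20, 24]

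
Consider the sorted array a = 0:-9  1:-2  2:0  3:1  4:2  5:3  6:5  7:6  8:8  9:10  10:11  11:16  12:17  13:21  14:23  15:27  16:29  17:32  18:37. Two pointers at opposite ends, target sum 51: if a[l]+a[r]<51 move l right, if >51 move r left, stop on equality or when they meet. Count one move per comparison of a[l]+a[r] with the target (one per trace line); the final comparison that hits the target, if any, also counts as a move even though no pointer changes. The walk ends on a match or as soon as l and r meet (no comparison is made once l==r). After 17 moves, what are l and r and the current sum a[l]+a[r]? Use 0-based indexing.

[0,18] -9+37=28 <51 → l++
[1,18] -2+37=35 <51 → l++
[2,18] 0+37=37 <51 → l++
[3,18] 1+37=38 <51 → l++
[4,18] 2+37=39 <51 → l++
[5,18] 3+37=40 <51 → l++
[6,18] 5+37=42 <51 → l++
[7,18] 6+37=43 <51 → l++
[8,18] 8+37=45 <51 → l++
[9,18] 10+37=47 <51 → l++
[10,18] 11+37=48 <51 → l++
[11,18] 16+37=53 >51 → r--
[11,17] 16+32=48 <51 → l++
[12,17] 17+32=49 <51 → l++
[13,17] 21+32=53 >51 → r--
[13,16] 21+29=50 <51 → l++
[14,16] 23+29=52 >51 → r--

l=14, r=15, sum=50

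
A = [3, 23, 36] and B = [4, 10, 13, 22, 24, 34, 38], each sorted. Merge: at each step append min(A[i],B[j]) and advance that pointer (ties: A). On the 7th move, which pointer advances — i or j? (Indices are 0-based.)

i=0 j=0: A[i]=3<=B[j]=4 take 3, i++
i=1 j=0: A[i]=23>B[j]=4 take 4, j++
i=1 j=1: A[i]=23>B[j]=10 take 10, j++
i=1 j=2: A[i]=23>B[j]=13 take 13, j++
i=1 j=3: A[i]=23>B[j]=22 take 22, j++
i=1 j=4: A[i]=23<=B[j]=24 take 23, i++
i=2 j=4: A[i]=36>B[j]=24 take 24, j++

j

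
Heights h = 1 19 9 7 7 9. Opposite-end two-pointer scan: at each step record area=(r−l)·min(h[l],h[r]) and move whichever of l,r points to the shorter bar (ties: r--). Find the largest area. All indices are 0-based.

[0,5] min(1,9)*5=5 best=5 * → l++
[1,5] min(19,9)*4=36 best=36 * → r--
[1,4] min(19,7)*3=21 best=36 → r--
[1,3] min(19,7)*2=14 best=36 → r--
[1,2] min(19,9)*1=9 best=36 → r--

max area = 36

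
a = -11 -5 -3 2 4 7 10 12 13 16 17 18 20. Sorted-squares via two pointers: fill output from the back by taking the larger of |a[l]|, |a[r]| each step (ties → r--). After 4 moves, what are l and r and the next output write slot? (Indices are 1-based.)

l=1, r=9, next write slot=9

[1,13] |-11|<=|20| out[13]=400 → r--
[1,12] |-11|<=|18| out[12]=324 → r--
[1,11] |-11|<=|17| out[11]=289 → r--
[1,10] |-11|<=|16| out[10]=256 → r--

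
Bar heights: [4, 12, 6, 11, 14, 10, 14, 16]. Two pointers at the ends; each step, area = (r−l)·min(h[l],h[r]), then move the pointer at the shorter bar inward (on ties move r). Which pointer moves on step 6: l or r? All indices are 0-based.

l

[0,7] min(4,16)*7=28 best=28 * → l++
[1,7] min(12,16)*6=72 best=72 * → l++
[2,7] min(6,16)*5=30 best=72 → l++
[3,7] min(11,16)*4=44 best=72 → l++
[4,7] min(14,16)*3=42 best=72 → l++
[5,7] min(10,16)*2=20 best=72 → l++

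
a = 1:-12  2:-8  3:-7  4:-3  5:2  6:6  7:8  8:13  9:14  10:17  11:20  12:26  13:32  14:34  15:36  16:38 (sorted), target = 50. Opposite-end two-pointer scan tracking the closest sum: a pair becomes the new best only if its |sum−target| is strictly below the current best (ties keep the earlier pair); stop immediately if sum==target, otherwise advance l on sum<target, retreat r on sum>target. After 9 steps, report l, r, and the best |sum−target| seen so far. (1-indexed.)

l=9, r=15, best |Δ|=1

[1,16] -12+38=26 d=24 * → l++
[2,16] -8+38=30 d=20 * → l++
[3,16] -7+38=31 d=19 * → l++
[4,16] -3+38=35 d=15 * → l++
[5,16] 2+38=40 d=10 * → l++
[6,16] 6+38=44 d=6 * → l++
[7,16] 8+38=46 d=4 * → l++
[8,16] 13+38=51 d=1 * → r--
[8,15] 13+36=49 d=1 → l++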